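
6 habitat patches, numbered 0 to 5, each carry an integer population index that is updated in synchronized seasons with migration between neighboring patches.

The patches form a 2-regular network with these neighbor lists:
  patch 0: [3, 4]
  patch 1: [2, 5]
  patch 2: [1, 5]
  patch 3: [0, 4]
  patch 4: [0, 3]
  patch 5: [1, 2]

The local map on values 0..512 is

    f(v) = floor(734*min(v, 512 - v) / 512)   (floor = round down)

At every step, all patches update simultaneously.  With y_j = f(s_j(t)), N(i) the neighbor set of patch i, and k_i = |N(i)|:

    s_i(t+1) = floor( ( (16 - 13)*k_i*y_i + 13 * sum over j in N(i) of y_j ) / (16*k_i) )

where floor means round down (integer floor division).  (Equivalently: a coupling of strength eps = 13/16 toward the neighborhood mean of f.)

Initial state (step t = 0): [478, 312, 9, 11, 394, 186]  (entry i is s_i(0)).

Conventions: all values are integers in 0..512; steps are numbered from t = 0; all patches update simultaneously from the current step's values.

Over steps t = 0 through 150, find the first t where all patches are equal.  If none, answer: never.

Simulating step by step:
t=0: [478, 312, 9, 11, 394, 186]  (not all equal)
t=1: [83, 166, 226, 90, 57, 170]  (not all equal)
t=2: [107, 274, 255, 105, 115, 273]  (not all equal)
t=3: [156, 351, 345, 156, 153, 350]  (not all equal)
t=4: [221, 234, 232, 221, 222, 234]  (not all equal)
t=5: [316, 333, 334, 316, 316, 333]  (not all equal)
t=6: [280, 255, 255, 280, 280, 255]  (not all equal)
t=7: [332, 365, 365, 332, 332, 365]  (not all equal)
t=8: [258, 210, 210, 258, 258, 210]  (not all equal)
t=9: [364, 301, 301, 364, 364, 301]  (not all equal)
t=10: [212, 302, 302, 212, 212, 302]  (not all equal)
t=11: [303, 301, 301, 303, 303, 301]  (not all equal)
t=12: [299, 302, 302, 299, 299, 302]  (not all equal)
t=13: [305, 301, 301, 305, 305, 301]  (not all equal)
t=14: [296, 302, 302, 296, 296, 302]  (not all equal)
t=15: [309, 301, 301, 309, 309, 301]  (not all equal)
t=16: [291, 302, 302, 291, 291, 302]  (not all equal)
t=17: [316, 301, 301, 316, 316, 301]  (not all equal)
t=18: [280, 302, 302, 280, 280, 302]  (not all equal)
t=19: [332, 301, 301, 332, 332, 301]  (not all equal)
t=20: [258, 302, 302, 258, 258, 302]  (not all equal)
t=21: [364, 301, 301, 364, 364, 301]  (not all equal)

Answer: never
Key observation: The state at step 9 reappears at step 21 — the system is in a cycle of period 12 from step 9 on.  No step 0..21 is synchronized, and the cycle repeats forever, so no step up to 150 (or ever) has all patches equal.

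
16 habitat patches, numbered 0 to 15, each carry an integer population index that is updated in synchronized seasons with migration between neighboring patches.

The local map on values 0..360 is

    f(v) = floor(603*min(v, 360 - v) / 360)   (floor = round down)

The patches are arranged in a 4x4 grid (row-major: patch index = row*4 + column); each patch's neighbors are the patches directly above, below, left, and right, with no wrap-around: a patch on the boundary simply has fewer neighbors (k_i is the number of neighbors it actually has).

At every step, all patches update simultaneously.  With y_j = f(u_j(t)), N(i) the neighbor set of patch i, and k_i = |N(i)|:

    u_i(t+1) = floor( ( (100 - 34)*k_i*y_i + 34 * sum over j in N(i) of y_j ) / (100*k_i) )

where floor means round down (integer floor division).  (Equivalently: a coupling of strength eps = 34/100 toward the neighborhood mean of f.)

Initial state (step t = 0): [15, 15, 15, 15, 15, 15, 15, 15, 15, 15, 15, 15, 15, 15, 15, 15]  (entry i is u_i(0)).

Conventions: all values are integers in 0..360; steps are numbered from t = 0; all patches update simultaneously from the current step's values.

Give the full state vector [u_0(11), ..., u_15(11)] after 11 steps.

Simulating step by step:
t=0: [15, 15, 15, 15, 15, 15, 15, 15, 15, 15, 15, 15, 15, 15, 15, 15]
t=1: [25, 25, 25, 25, 25, 25, 25, 25, 25, 25, 25, 25, 25, 25, 25, 25]
t=2: [41, 41, 41, 41, 41, 41, 41, 41, 41, 41, 41, 41, 41, 41, 41, 41]
t=3: [68, 68, 68, 68, 68, 68, 68, 68, 68, 68, 68, 68, 68, 68, 68, 68]
t=4: [113, 113, 113, 113, 113, 113, 113, 113, 113, 113, 113, 113, 113, 113, 113, 113]
t=5: [189, 189, 189, 189, 189, 189, 189, 189, 189, 189, 189, 189, 189, 189, 189, 189]
t=6: [286, 286, 286, 286, 286, 286, 286, 286, 286, 286, 286, 286, 286, 286, 286, 286]
t=7: [123, 123, 123, 123, 123, 123, 123, 123, 123, 123, 123, 123, 123, 123, 123, 123]
t=8: [206, 206, 206, 206, 206, 206, 206, 206, 206, 206, 206, 206, 206, 206, 206, 206]
t=9: [257, 257, 257, 257, 257, 257, 257, 257, 257, 257, 257, 257, 257, 257, 257, 257]
t=10: [172, 172, 172, 172, 172, 172, 172, 172, 172, 172, 172, 172, 172, 172, 172, 172]
t=11: [288, 288, 288, 288, 288, 288, 288, 288, 288, 288, 288, 288, 288, 288, 288, 288]

Answer: [288, 288, 288, 288, 288, 288, 288, 288, 288, 288, 288, 288, 288, 288, 288, 288]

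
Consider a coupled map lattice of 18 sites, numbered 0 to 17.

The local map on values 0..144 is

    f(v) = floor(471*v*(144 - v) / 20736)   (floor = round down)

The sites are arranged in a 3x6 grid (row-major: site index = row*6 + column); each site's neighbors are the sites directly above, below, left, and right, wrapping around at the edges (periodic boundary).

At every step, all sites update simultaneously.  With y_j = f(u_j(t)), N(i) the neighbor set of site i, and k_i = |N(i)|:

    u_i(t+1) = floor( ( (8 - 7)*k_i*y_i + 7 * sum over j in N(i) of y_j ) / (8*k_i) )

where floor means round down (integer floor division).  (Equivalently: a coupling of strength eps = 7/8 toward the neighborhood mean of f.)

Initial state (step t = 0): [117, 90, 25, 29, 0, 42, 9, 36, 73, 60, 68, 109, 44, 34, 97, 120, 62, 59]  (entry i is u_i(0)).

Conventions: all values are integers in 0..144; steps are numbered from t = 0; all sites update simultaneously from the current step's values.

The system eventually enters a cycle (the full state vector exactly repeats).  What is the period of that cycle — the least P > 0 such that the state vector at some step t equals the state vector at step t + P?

Simulating step by step:
t=0: [117, 90, 25, 29, 0, 42, 9, 36, 73, 60, 68, 109, 44, 34, 97, 120, 62, 59]
t=1: [81, 81, 96, 63, 88, 71, 78, 84, 96, 96, 83, 88, 76, 98, 85, 97, 78, 100]
t=2: [116, 109, 110, 106, 115, 110, 114, 109, 108, 108, 111, 111, 109, 113, 104, 110, 108, 113]
t=3: [81, 81, 89, 83, 85, 78, 81, 82, 88, 86, 83, 81, 78, 86, 85, 89, 81, 84]
t=4: [115, 113, 113, 112, 114, 114, 115, 113, 112, 113, 114, 115, 114, 114, 111, 113, 113, 115]
t=5: [76, 77, 80, 78, 78, 75, 76, 78, 80, 79, 77, 75, 75, 79, 79, 80, 77, 76]
t=6: [117, 116, 116, 116, 116, 116, 116, 116, 116, 116, 116, 117, 116, 116, 116, 116, 116, 117]
t=7: [72, 72, 73, 73, 73, 71, 72, 73, 73, 73, 72, 72, 72, 73, 73, 73, 72, 72]
t=8: [117, 117, 117, 117, 117, 117, 117, 117, 117, 117, 117, 117, 117, 117, 117, 117, 117, 117]
t=9: [71, 71, 71, 71, 71, 71, 71, 71, 71, 71, 71, 71, 71, 71, 71, 71, 71, 71]
t=10: [117, 117, 117, 117, 117, 117, 117, 117, 117, 117, 117, 117, 117, 117, 117, 117, 117, 117]

Answer: 2
Key observation: The state at step 8, [117, 117, 117, 117, 117, 117, 117, 117, 117, 117, 117, 117, 117, 117, 117, 117, 117, 117], reappears at step 10 — and no state repeats earlier — so the cycle the system enters has period 2.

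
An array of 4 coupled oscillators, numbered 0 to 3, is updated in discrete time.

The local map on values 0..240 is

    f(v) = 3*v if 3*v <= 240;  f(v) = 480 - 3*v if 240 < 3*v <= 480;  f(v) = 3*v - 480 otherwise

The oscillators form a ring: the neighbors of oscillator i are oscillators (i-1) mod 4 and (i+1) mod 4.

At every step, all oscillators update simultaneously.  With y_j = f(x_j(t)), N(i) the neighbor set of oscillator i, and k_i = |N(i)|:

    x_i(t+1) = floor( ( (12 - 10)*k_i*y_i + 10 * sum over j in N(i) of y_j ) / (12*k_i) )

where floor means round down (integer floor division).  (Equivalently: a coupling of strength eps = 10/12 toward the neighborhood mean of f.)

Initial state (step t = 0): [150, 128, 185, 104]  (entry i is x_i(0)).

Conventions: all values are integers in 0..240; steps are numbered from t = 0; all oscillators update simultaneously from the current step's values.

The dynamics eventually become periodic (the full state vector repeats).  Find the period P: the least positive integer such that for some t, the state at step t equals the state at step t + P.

Simulating step by step:
t=0: [150, 128, 185, 104]
t=1: [115, 59, 122, 71]
t=2: [185, 133, 181, 139]
t=3: [72, 71, 70, 68]
t=4: [209, 213, 208, 211]
t=5: [154, 147, 154, 146]
t=6: [36, 21, 36, 22]
t=7: [71, 100, 71, 101]
t=8: [184, 207, 184, 207]
t=9: [129, 83, 129, 83]
t=10: [208, 116, 208, 116]
t=11: [134, 142, 134, 142]
t=12: [58, 74, 58, 74]
t=13: [214, 182, 214, 182]
t=14: [82, 146, 82, 146]
t=15: [74, 202, 74, 202]
t=16: [142, 206, 142, 206]
t=17: [124, 68, 124, 68]
t=18: [188, 124, 188, 124]
t=19: [104, 88, 104, 88]
t=20: [208, 176, 208, 176]
t=21: [64, 128, 64, 128]
t=22: [112, 176, 112, 176]
t=23: [64, 128, 64, 128]

Answer: 2
Key observation: The state at step 21, [64, 128, 64, 128], reappears at step 23 — and no state repeats earlier — so the cycle the system enters has period 2.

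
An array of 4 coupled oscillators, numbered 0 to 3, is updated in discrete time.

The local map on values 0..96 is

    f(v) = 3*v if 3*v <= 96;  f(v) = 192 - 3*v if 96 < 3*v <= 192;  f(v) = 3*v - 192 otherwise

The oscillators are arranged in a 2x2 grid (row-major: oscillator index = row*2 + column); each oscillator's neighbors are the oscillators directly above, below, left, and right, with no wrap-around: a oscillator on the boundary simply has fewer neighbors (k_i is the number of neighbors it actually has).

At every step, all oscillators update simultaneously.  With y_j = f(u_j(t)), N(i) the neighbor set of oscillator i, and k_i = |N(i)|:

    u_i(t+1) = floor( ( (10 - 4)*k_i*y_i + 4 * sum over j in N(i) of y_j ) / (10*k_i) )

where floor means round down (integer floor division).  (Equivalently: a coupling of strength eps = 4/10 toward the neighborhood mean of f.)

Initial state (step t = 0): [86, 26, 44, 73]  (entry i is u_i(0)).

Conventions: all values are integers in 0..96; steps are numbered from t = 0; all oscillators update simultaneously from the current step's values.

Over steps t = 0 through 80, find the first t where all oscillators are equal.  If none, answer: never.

Simulating step by step:
t=0: [86, 26, 44, 73]  (not all equal)
t=1: [67, 65, 54, 43]  (not all equal)
t=2: [12, 16, 32, 44]  (not all equal)
t=3: [50, 48, 76, 64]  (not all equal)
t=4: [42, 37, 30, 16]  (not all equal)
t=5: [73, 71, 76, 63]  (not all equal)
t=6: [27, 18, 27, 13]  (not all equal)
t=7: [75, 56, 72, 50]  (not all equal)
t=8: [29, 29, 29, 34]  (not all equal)
t=9: [87, 87, 87, 88]  (not all equal)
t=10: [69, 69, 69, 70]  (not all equal)
t=11: [15, 15, 15, 16]  (not all equal)
t=12: [45, 45, 45, 46]  (not all equal)
t=13: [57, 56, 56, 55]  (not all equal)
t=14: [22, 24, 24, 25]  (not all equal)
t=15: [68, 71, 71, 73]  (not all equal)
t=16: [15, 20, 20, 24]  (not all equal)
t=17: [51, 59, 59, 67]  (not all equal)
t=18: [29, 18, 18, 11]  (not all equal)
t=19: [73, 56, 56, 41]  (not all equal)
t=20: [25, 33, 33, 51]  (not all equal)
t=21: [82, 78, 78, 60]  (not all equal)
t=22: [49, 38, 38, 24]  (not all equal)
t=23: [58, 70, 70, 74]  (not all equal)
t=24: [18, 20, 20, 25]  (not all equal)
t=25: [56, 61, 61, 69]  (not all equal)
t=26: [18, 13, 13, 12]  (not all equal)
t=27: [48, 41, 41, 37]  (not all equal)
t=28: [56, 67, 67, 76]  (not all equal)
t=29: [18, 17, 17, 25]  (not all equal)
t=30: [52, 56, 56, 65]  (not all equal)
t=31: [31, 22, 22, 11]  (not all equal)
t=32: [82, 64, 64, 46]  (not all equal)
t=33: [32, 21, 21, 32]  (not all equal)
t=34: [82, 76, 76, 82]  (not all equal)
t=35: [46, 43, 43, 46]  (not all equal)
t=36: [57, 59, 59, 57]  (not all equal)
t=37: [18, 17, 17, 18]  (not all equal)
t=38: [52, 52, 52, 52]  (all equal)

Answer: 38
Key observation: Synchronization is absorbing here: once all oscillators are equal they stay equal, and step 38 is the first all-equal step.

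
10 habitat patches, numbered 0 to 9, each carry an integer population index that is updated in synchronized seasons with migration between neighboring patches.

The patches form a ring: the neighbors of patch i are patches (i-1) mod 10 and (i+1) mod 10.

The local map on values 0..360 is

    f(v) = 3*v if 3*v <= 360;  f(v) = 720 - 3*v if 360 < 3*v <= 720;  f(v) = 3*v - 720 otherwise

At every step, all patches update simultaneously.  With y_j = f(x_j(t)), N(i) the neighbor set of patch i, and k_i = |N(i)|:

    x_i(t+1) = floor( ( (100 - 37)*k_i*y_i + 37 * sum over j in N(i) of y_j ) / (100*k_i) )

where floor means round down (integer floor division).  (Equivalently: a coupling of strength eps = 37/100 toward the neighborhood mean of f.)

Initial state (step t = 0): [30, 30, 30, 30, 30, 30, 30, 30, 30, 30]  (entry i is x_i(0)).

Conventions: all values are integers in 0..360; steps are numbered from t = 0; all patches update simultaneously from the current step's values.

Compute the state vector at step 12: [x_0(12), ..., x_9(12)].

Answer: [270, 270, 270, 270, 270, 270, 270, 270, 270, 270]

Derivation:
t=0: [30, 30, 30, 30, 30, 30, 30, 30, 30, 30]
t=1: [90, 90, 90, 90, 90, 90, 90, 90, 90, 90]
t=2: [270, 270, 270, 270, 270, 270, 270, 270, 270, 270]
t=3: [90, 90, 90, 90, 90, 90, 90, 90, 90, 90]
t=4: [270, 270, 270, 270, 270, 270, 270, 270, 270, 270]
t=5: [90, 90, 90, 90, 90, 90, 90, 90, 90, 90]
t=6: [270, 270, 270, 270, 270, 270, 270, 270, 270, 270]
t=7: [90, 90, 90, 90, 90, 90, 90, 90, 90, 90]
t=8: [270, 270, 270, 270, 270, 270, 270, 270, 270, 270]
t=9: [90, 90, 90, 90, 90, 90, 90, 90, 90, 90]
t=10: [270, 270, 270, 270, 270, 270, 270, 270, 270, 270]
t=11: [90, 90, 90, 90, 90, 90, 90, 90, 90, 90]
t=12: [270, 270, 270, 270, 270, 270, 270, 270, 270, 270]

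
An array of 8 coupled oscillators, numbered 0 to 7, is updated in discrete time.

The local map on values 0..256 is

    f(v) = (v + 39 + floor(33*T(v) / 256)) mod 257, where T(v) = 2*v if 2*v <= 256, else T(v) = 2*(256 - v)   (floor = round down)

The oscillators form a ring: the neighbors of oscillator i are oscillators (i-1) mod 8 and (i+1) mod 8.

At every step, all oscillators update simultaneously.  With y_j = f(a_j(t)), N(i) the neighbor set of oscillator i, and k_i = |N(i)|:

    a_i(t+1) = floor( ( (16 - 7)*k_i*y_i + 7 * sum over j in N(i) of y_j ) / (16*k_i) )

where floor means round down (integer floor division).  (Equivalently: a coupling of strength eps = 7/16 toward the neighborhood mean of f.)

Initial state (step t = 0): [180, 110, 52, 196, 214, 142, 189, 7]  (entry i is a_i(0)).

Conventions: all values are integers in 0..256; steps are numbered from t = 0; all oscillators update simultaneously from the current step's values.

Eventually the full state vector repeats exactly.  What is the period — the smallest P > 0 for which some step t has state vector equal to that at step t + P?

Answer: 14
Key observation: The state at step 41, [233, 192, 72, 23, 22, 23, 72, 192], reappears at step 55 — and no state repeats earlier — so the cycle the system enters has period 14.

Derivation:
t=0: [180, 110, 52, 196, 214, 142, 189, 7]
t=1: [182, 174, 151, 164, 104, 173, 194, 132]
t=2: [230, 231, 222, 211, 195, 222, 234, 220]
t=3: [16, 17, 11, 59, 143, 65, 16, 14]
t=4: [58, 58, 67, 121, 169, 126, 71, 57]
t=5: [110, 113, 135, 184, 214, 189, 139, 114]
t=6: [178, 185, 207, 181, 109, 184, 210, 186]
t=7: [239, 188, 105, 173, 204, 174, 107, 189]
t=8: [121, 180, 200, 224, 246, 225, 202, 181]
t=9: [211, 231, 197, 69, 23, 70, 198, 231]
t=10: [10, 66, 172, 139, 92, 141, 173, 66]
t=11: [82, 130, 202, 201, 177, 202, 203, 130]
t=12: [167, 199, 242, 250, 243, 250, 242, 199]
t=13: [238, 197, 77, 30, 30, 30, 77, 197]
t=14: [123, 175, 147, 88, 76, 88, 147, 175]
t=15: [210, 220, 204, 159, 140, 159, 204, 220]
t=16: [6, 62, 195, 226, 214, 226, 195, 62]
t=17: [76, 129, 168, 64, 9, 64, 168, 129]
t=18: [162, 191, 198, 127, 80, 127, 198, 191]
t=19: [234, 242, 238, 196, 164, 196, 238, 242]
t=20: [23, 25, 74, 195, 236, 195, 74, 25]
t=21: [68, 82, 144, 173, 121, 173, 144, 82]
t=22: [131, 153, 200, 219, 209, 219, 200, 153]
t=23: [209, 222, 192, 61, 6, 61, 192, 222]
t=24: [6, 61, 166, 128, 76, 128, 166, 61]
t=25: [76, 124, 197, 191, 162, 191, 197, 124]
t=26: [160, 193, 237, 242, 234, 242, 237, 193]
t=27: [233, 193, 73, 24, 23, 24, 73, 193]
t=28: [119, 172, 142, 81, 67, 81, 142, 172]
t=29: [207, 217, 199, 151, 130, 151, 199, 217]
t=30: [4, 60, 191, 221, 208, 221, 191, 60]
t=31: [74, 127, 165, 61, 6, 61, 165, 127]
t=32: [160, 189, 196, 124, 76, 124, 196, 189]
t=33: [232, 241, 236, 193, 160, 193, 236, 241]
t=34: [22, 24, 72, 193, 233, 193, 72, 24]
t=35: [67, 81, 141, 172, 119, 172, 141, 81]
t=36: [130, 151, 198, 217, 207, 217, 198, 151]
t=37: [208, 220, 190, 60, 4, 60, 190, 220]
t=38: [5, 60, 165, 127, 74, 127, 165, 60]
t=39: [75, 123, 195, 189, 160, 189, 195, 123]
t=40: [159, 192, 235, 241, 232, 241, 235, 192]
t=41: [233, 192, 72, 23, 22, 23, 72, 192]
t=42: [119, 171, 141, 80, 66, 80, 141, 171]
t=43: [206, 216, 198, 150, 129, 150, 198, 216]
t=44: [3, 59, 190, 220, 207, 220, 190, 59]
t=45: [73, 126, 165, 60, 5, 60, 165, 126]
t=46: [159, 188, 195, 123, 75, 123, 195, 188]
t=47: [232, 240, 235, 192, 159, 192, 235, 240]
t=48: [22, 23, 72, 192, 233, 192, 72, 23]
t=49: [66, 80, 141, 171, 119, 171, 141, 80]
t=50: [129, 150, 198, 216, 206, 216, 198, 150]
t=51: [207, 220, 190, 59, 3, 59, 190, 220]
t=52: [5, 60, 165, 126, 73, 126, 165, 60]
t=53: [75, 123, 195, 188, 159, 188, 195, 123]
t=54: [159, 192, 235, 240, 232, 240, 235, 192]
t=55: [233, 192, 72, 23, 22, 23, 72, 192]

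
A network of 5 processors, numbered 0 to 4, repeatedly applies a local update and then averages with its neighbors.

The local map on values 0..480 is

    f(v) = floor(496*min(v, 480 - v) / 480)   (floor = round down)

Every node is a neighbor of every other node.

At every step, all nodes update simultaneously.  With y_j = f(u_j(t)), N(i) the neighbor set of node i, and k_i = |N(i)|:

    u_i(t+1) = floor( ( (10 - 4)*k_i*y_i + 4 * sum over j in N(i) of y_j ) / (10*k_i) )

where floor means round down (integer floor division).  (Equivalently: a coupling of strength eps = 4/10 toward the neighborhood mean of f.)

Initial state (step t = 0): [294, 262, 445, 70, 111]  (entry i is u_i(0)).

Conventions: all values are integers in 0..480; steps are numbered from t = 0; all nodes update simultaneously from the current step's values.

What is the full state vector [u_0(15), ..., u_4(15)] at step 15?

Simulating step by step:
t=0: [294, 262, 445, 70, 111]
t=1: [159, 176, 81, 99, 120]
t=2: [147, 155, 106, 116, 127]
t=3: [142, 147, 121, 126, 132]
t=4: [141, 144, 131, 133, 136]
t=5: [143, 144, 138, 139, 140]
t=6: [145, 146, 143, 143, 144]
t=7: [148, 149, 147, 147, 148]
t=8: [151, 152, 151, 151, 151]
t=9: [156, 156, 156, 156, 156]
t=10: [161, 161, 161, 161, 161]
t=11: [166, 166, 166, 166, 166]
t=12: [171, 171, 171, 171, 171]
t=13: [176, 176, 176, 176, 176]
t=14: [181, 181, 181, 181, 181]
t=15: [187, 187, 187, 187, 187]

Answer: [187, 187, 187, 187, 187]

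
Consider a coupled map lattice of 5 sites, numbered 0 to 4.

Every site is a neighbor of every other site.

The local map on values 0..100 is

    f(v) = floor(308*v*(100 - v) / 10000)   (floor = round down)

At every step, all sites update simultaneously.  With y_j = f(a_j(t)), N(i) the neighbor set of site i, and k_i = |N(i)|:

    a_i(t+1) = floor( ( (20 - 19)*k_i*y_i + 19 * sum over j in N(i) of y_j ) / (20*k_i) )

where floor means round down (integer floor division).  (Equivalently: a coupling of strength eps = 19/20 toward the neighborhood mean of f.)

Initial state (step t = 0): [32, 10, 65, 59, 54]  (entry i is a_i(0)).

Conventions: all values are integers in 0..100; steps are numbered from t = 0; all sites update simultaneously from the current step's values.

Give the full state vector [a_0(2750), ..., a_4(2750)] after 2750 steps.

Answer: [71, 71, 71, 71, 71]
Key observation: The state at step 3, [63, 63, 63, 63, 63], reappears at step 5: the system is in a cycle of period 2 from step 3 on.  Therefore the state at step 2750 equals the state at step 3 + ((2750 - 3) mod 2) = 4, which is [71, 71, 71, 71, 71].

Derivation:
t=0: [32, 10, 65, 59, 54]
t=1: [62, 69, 61, 60, 60]
t=2: [71, 72, 70, 70, 70]
t=3: [63, 63, 63, 63, 63]
t=4: [71, 71, 71, 71, 71]
t=5: [63, 63, 63, 63, 63]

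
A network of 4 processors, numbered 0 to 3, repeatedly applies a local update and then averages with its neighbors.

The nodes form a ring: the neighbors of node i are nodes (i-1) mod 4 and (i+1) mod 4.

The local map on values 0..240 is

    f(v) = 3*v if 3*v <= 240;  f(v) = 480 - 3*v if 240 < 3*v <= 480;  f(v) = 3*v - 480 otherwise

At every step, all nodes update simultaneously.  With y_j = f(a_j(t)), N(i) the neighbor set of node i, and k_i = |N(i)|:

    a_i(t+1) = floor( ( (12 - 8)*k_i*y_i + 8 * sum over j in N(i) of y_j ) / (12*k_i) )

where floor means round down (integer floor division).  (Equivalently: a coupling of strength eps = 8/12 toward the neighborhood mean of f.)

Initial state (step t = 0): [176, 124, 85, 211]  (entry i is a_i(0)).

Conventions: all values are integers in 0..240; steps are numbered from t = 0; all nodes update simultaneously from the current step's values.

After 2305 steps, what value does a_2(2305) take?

Simulating step by step:
t=0: [176, 124, 85, 211]
t=1: [103, 127, 162, 142]
t=2: [108, 92, 53, 77]
t=3: [197, 173, 198, 182]
t=4: [72, 88, 73, 97]
t=5: [207, 217, 208, 208]
t=6: [152, 152, 153, 143]
t=7: [33, 23, 32, 32]
t=8: [88, 88, 87, 97]
t=9: [207, 217, 208, 208]

Answer: a_2(2305) = 208
Key observation: The state at step 5, [207, 217, 208, 208], reappears at step 9: the system is in a cycle of period 4 from step 5 on.  Therefore the state at step 2305 equals the state at step 5 + ((2305 - 5) mod 4) = 5, which is [207, 217, 208, 208].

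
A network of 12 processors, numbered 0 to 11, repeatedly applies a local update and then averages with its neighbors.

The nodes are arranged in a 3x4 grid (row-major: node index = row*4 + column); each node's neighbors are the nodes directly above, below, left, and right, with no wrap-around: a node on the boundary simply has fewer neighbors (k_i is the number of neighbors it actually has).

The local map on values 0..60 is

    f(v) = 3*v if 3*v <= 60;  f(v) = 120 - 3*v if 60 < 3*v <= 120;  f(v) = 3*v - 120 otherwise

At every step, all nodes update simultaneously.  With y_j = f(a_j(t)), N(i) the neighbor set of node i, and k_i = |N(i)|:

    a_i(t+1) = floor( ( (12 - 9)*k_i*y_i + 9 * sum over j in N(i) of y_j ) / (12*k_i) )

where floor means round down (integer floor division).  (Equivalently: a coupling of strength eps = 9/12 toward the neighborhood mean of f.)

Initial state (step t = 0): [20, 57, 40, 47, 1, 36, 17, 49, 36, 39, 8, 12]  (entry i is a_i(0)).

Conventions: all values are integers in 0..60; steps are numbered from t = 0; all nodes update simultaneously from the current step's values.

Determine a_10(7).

Simulating step by step:
t=0: [20, 57, 40, 47, 1, 36, 17, 49, 36, 39, 8, 12]
t=1: [35, 30, 30, 15, 21, 23, 24, 33, 5, 12, 28, 28]
t=2: [36, 31, 38, 30, 34, 44, 37, 37, 38, 34, 39, 30]
t=3: [19, 14, 18, 13, 12, 16, 7, 19, 15, 9, 15, 12]
t=4: [43, 50, 39, 51, 46, 35, 43, 38, 34, 41, 32, 47]
t=5: [20, 14, 18, 11, 15, 15, 11, 17, 12, 15, 14, 16]
t=6: [47, 50, 40, 47, 46, 42, 44, 41, 42, 42, 42, 46]
t=7: [23, 14, 15, 6, 12, 13, 5, 13, 10, 6, 10, 7]

Answer: a_10(7) = 10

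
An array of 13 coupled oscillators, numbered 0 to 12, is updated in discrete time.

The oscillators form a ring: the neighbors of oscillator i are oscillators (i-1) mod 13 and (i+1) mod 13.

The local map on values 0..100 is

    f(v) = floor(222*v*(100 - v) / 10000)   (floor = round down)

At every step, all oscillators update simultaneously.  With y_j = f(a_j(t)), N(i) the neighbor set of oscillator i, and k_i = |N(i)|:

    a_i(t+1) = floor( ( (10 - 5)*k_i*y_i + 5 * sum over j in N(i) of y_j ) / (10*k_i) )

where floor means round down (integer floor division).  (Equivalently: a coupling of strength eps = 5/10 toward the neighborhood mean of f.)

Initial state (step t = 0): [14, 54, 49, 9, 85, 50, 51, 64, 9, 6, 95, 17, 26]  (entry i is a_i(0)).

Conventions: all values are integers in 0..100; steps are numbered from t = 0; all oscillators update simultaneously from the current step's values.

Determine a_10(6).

Simulating step by step:
t=0: [14, 54, 49, 9, 85, 50, 51, 64, 9, 6, 95, 17, 26]
t=1: [37, 47, 45, 29, 32, 48, 54, 43, 24, 13, 15, 28, 35]
t=2: [51, 53, 52, 48, 49, 53, 54, 50, 39, 29, 31, 41, 48]
t=3: [55, 55, 55, 55, 55, 55, 55, 54, 51, 47, 48, 52, 54]
t=4: [54, 54, 54, 54, 54, 54, 54, 54, 55, 55, 55, 55, 54]
t=5: [55, 55, 55, 55, 55, 55, 55, 54, 54, 54, 54, 54, 54]
t=6: [54, 54, 54, 54, 54, 54, 54, 54, 55, 55, 55, 55, 54]

Answer: a_10(6) = 55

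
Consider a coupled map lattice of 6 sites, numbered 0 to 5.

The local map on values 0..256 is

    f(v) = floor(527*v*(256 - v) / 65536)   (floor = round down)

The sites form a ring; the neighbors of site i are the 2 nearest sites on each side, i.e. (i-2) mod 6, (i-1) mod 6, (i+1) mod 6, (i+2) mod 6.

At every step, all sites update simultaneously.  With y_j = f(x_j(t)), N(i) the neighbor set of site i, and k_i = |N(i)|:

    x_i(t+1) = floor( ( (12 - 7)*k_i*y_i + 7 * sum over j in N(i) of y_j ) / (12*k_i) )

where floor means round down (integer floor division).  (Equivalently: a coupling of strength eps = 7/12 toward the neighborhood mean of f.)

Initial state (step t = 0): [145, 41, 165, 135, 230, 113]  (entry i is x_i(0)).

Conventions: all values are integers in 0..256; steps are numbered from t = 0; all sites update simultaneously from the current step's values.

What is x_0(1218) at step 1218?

Answer: x_0(1218) = 131
Key observation: The state at step 3, [131, 131, 131, 131, 131, 131], reappears at step 4: the system is in a cycle of period 1 from step 3 on.  Therefore the state at step 1218 equals the state at step 3 + ((1218 - 3) mod 1) = 3, which is [131, 131, 131, 131, 131, 131].

Derivation:
t=0: [145, 41, 165, 135, 230, 113]
t=1: [107, 103, 105, 108, 94, 108]
t=2: [126, 127, 126, 126, 125, 126]
t=3: [131, 131, 131, 131, 131, 131]
t=4: [131, 131, 131, 131, 131, 131]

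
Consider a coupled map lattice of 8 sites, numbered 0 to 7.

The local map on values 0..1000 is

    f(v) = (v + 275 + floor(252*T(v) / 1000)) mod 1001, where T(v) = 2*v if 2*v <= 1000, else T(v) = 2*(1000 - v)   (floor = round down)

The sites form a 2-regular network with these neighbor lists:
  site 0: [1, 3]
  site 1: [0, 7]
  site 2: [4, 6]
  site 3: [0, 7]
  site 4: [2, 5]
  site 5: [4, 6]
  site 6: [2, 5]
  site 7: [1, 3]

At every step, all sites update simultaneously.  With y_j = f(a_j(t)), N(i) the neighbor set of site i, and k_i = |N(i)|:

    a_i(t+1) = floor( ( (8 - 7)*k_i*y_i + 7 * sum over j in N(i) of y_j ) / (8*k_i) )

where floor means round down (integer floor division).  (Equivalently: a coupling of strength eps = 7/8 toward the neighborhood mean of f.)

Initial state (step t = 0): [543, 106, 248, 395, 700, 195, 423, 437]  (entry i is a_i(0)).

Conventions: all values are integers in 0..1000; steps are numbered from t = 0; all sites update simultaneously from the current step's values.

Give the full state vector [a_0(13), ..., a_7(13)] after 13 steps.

Simulating step by step:
t=0: [543, 106, 248, 395, 700, 195, 423, 437]
t=1: [575, 482, 534, 536, 547, 524, 645, 686]
t=2: [463, 204, 69, 84, 40, 68, 46, 470]
t=3: [551, 926, 344, 904, 372, 344, 373, 552]
t=4: [208, 74, 829, 72, 797, 829, 797, 208]
t=5: [409, 561, 175, 561, 187, 175, 187, 409]
t=6: [160, 785, 553, 785, 540, 553, 540, 160]
t=7: [210, 471, 45, 471, 51, 45, 51, 210]
t=8: [933, 639, 349, 639, 343, 349, 343, 933]
t=9: [112, 221, 791, 221, 797, 791, 797, 112]
t=10: [586, 463, 172, 463, 170, 172, 170, 586]
t=11: [858, 180, 530, 180, 532, 530, 532, 858]
t=12: [502, 245, 40, 245, 40, 40, 40, 502]
t=13: [565, 103, 335, 103, 335, 335, 335, 565]

Answer: [565, 103, 335, 103, 335, 335, 335, 565]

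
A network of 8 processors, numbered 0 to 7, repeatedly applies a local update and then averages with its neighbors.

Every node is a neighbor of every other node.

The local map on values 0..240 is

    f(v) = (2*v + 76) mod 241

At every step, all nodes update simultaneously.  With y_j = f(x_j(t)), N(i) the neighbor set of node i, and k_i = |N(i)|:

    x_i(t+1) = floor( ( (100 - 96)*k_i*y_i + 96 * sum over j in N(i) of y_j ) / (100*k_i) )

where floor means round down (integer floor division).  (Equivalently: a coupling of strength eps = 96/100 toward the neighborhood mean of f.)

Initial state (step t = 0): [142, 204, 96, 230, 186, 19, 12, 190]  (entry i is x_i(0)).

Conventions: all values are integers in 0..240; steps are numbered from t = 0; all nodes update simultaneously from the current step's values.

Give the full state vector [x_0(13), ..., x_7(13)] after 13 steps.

Answer: [166, 166, 166, 166, 166, 166, 166, 166]

Derivation:
t=0: [142, 204, 96, 230, 186, 19, 12, 190]
t=1: [103, 114, 112, 109, 94, 103, 105, 94]
t=2: [43, 41, 41, 42, 45, 43, 43, 45]
t=3: [161, 162, 162, 161, 161, 161, 161, 161]
t=4: [157, 157, 157, 157, 157, 157, 157, 157]
t=5: [149, 149, 149, 149, 149, 149, 149, 149]
t=6: [133, 133, 133, 133, 133, 133, 133, 133]
t=7: [101, 101, 101, 101, 101, 101, 101, 101]
t=8: [37, 37, 37, 37, 37, 37, 37, 37]
t=9: [150, 150, 150, 150, 150, 150, 150, 150]
t=10: [135, 135, 135, 135, 135, 135, 135, 135]
t=11: [105, 105, 105, 105, 105, 105, 105, 105]
t=12: [45, 45, 45, 45, 45, 45, 45, 45]
t=13: [166, 166, 166, 166, 166, 166, 166, 166]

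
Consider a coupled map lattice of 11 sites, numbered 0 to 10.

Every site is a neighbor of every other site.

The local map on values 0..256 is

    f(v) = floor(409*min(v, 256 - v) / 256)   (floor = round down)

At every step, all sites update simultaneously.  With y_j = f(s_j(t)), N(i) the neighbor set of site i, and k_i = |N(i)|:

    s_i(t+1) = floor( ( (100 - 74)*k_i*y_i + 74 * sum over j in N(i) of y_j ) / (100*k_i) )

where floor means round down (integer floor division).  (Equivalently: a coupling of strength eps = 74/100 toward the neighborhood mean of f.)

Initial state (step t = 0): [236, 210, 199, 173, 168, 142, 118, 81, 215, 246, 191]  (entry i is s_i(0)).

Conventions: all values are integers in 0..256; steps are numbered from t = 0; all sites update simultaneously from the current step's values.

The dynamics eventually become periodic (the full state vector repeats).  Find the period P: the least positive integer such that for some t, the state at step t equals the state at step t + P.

Simulating step by step:
t=0: [236, 210, 199, 173, 168, 142, 118, 81, 215, 246, 191]
t=1: [90, 98, 101, 109, 111, 118, 119, 109, 97, 87, 104]
t=2: [161, 163, 164, 167, 167, 169, 170, 167, 163, 160, 165]
t=3: [145, 145, 144, 144, 144, 143, 143, 144, 145, 146, 144]
t=4: [177, 177, 177, 177, 177, 178, 178, 177, 177, 177, 177]
t=5: [125, 125, 125, 125, 125, 125, 125, 125, 125, 125, 125]
t=6: [199, 199, 199, 199, 199, 199, 199, 199, 199, 199, 199]
t=7: [91, 91, 91, 91, 91, 91, 91, 91, 91, 91, 91]
t=8: [145, 145, 145, 145, 145, 145, 145, 145, 145, 145, 145]
t=9: [177, 177, 177, 177, 177, 177, 177, 177, 177, 177, 177]
t=10: [126, 126, 126, 126, 126, 126, 126, 126, 126, 126, 126]
t=11: [201, 201, 201, 201, 201, 201, 201, 201, 201, 201, 201]
t=12: [87, 87, 87, 87, 87, 87, 87, 87, 87, 87, 87]
t=13: [138, 138, 138, 138, 138, 138, 138, 138, 138, 138, 138]
t=14: [188, 188, 188, 188, 188, 188, 188, 188, 188, 188, 188]
t=15: [108, 108, 108, 108, 108, 108, 108, 108, 108, 108, 108]
t=16: [172, 172, 172, 172, 172, 172, 172, 172, 172, 172, 172]
t=17: [134, 134, 134, 134, 134, 134, 134, 134, 134, 134, 134]
t=18: [194, 194, 194, 194, 194, 194, 194, 194, 194, 194, 194]
t=19: [99, 99, 99, 99, 99, 99, 99, 99, 99, 99, 99]
t=20: [158, 158, 158, 158, 158, 158, 158, 158, 158, 158, 158]
t=21: [156, 156, 156, 156, 156, 156, 156, 156, 156, 156, 156]
t=22: [159, 159, 159, 159, 159, 159, 159, 159, 159, 159, 159]
t=23: [154, 154, 154, 154, 154, 154, 154, 154, 154, 154, 154]
t=24: [162, 162, 162, 162, 162, 162, 162, 162, 162, 162, 162]
t=25: [150, 150, 150, 150, 150, 150, 150, 150, 150, 150, 150]
t=26: [169, 169, 169, 169, 169, 169, 169, 169, 169, 169, 169]
t=27: [138, 138, 138, 138, 138, 138, 138, 138, 138, 138, 138]

Answer: 14
Key observation: The state at step 13, [138, 138, 138, 138, 138, 138, 138, 138, 138, 138, 138], reappears at step 27 — and no state repeats earlier — so the cycle the system enters has period 14.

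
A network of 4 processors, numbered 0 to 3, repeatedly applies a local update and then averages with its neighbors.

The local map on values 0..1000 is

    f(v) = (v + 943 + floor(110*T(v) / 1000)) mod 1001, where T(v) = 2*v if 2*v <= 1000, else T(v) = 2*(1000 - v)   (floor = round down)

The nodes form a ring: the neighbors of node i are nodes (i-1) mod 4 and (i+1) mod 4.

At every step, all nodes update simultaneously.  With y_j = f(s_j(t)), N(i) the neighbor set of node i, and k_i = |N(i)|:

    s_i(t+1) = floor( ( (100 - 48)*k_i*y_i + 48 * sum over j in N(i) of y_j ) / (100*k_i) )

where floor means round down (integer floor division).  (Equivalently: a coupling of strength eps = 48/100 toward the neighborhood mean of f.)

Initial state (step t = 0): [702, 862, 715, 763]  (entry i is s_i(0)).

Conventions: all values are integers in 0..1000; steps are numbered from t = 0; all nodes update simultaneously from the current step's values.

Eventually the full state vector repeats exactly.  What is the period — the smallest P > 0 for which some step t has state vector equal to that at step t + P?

Answer: 1
Key observation: The state at step 8, [736, 736, 736, 736], reappears at step 9 — and no state repeats earlier — so the cycle the system enters has period 1.

Derivation:
t=0: [702, 862, 715, 763]
t=1: [750, 776, 755, 736]
t=2: [749, 758, 750, 742]
t=3: [746, 749, 746, 743]
t=4: [743, 744, 743, 741]
t=5: [740, 741, 740, 739]
t=6: [738, 739, 738, 738]
t=7: [737, 737, 737, 737]
t=8: [736, 736, 736, 736]
t=9: [736, 736, 736, 736]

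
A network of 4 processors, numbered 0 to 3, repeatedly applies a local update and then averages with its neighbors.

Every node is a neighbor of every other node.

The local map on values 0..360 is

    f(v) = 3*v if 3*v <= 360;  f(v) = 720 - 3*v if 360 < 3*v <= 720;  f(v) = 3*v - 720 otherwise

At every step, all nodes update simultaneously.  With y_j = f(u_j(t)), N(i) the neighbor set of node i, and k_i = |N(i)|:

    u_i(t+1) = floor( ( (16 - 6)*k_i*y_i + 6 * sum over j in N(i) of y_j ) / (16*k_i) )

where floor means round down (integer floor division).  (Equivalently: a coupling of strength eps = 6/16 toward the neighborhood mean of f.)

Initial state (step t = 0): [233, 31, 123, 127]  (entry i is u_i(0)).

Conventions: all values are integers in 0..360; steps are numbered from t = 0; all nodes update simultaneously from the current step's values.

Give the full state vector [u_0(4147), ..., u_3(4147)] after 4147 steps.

Simulating step by step:
t=0: [233, 31, 123, 127]
t=1: [111, 147, 276, 270]
t=2: [267, 240, 155, 146]
t=3: [117, 77, 204, 218]
t=4: [270, 210, 148, 127]
t=5: [144, 144, 237, 268]
t=6: [227, 227, 88, 125]
t=7: [105, 105, 217, 258]
t=8: [251, 251, 128, 121]
t=9: [111, 111, 262, 273]
t=10: [270, 270, 136, 153]
t=11: [139, 139, 250, 224]
t=12: [237, 237, 100, 109]
t=13: [85, 85, 230, 244]
t=14: [196, 196, 84, 75]
t=15: [158, 158, 218, 205]
t=16: [205, 205, 115, 135]
t=17: [161, 161, 281, 266]
t=18: [202, 202, 145, 123]
t=19: [165, 165, 250, 283]
t=20: [188, 188, 91, 140]
t=21: [188, 188, 247, 260]
t=22: [127, 127, 59, 79]
t=23: [306, 306, 225, 255]
t=24: [159, 159, 83, 83]
t=25: [244, 244, 247, 247]
t=26: [14, 14, 18, 18]
t=27: [45, 45, 51, 51]
t=28: [139, 139, 148, 148]
t=29: [296, 296, 282, 282]
t=30: [157, 157, 136, 136]
t=31: [264, 264, 296, 296]
t=32: [96, 96, 144, 144]
t=33: [288, 288, 288, 288]
t=34: [144, 144, 144, 144]
t=35: [288, 288, 288, 288]

Answer: [288, 288, 288, 288]
Key observation: The state at step 33, [288, 288, 288, 288], reappears at step 35: the system is in a cycle of period 2 from step 33 on.  Therefore the state at step 4147 equals the state at step 33 + ((4147 - 33) mod 2) = 33, which is [288, 288, 288, 288].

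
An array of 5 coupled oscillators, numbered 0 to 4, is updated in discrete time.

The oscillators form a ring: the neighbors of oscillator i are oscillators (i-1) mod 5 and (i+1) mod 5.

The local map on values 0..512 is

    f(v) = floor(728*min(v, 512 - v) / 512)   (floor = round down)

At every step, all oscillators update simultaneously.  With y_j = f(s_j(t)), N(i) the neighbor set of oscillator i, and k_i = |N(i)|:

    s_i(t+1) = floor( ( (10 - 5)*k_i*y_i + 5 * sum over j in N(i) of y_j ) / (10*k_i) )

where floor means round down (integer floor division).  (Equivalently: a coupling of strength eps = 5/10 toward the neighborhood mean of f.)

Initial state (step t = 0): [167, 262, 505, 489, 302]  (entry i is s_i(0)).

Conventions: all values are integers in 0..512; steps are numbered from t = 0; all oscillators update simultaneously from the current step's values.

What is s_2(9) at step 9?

Simulating step by step:
t=0: [167, 262, 505, 489, 302]
t=1: [281, 239, 101, 92, 216]
t=2: [325, 287, 188, 177, 268]
t=3: [298, 292, 276, 278, 302]
t=4: [304, 315, 328, 324, 308]
t=5: [290, 279, 267, 271, 285]
t=6: [320, 331, 342, 338, 325]
t=7: [267, 257, 246, 250, 262]
t=8: [353, 355, 353, 353, 353]
t=9: [225, 224, 225, 226, 226]

Answer: s_2(9) = 225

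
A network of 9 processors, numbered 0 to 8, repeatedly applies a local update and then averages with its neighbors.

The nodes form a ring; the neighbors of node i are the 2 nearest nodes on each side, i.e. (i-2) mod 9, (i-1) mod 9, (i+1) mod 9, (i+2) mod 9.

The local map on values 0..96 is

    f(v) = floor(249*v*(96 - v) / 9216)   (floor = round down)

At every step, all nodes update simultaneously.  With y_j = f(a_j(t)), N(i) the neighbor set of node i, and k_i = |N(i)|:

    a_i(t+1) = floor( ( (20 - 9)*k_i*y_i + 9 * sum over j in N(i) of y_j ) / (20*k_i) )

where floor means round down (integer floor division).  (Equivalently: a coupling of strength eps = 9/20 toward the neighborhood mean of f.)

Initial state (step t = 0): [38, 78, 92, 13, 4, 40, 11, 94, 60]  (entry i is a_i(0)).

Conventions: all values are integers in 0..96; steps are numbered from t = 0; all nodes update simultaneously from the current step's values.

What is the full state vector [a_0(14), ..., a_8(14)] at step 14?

Simulating step by step:
t=0: [38, 78, 92, 13, 4, 40, 11, 94, 60]
t=1: [44, 37, 20, 28, 18, 40, 28, 25, 46]
t=2: [56, 56, 45, 50, 43, 53, 51, 52, 58]
t=3: [60, 60, 61, 61, 61, 61, 61, 60, 59]
t=4: [57, 57, 57, 57, 57, 57, 57, 57, 57]
t=5: [60, 60, 60, 60, 60, 60, 60, 60, 60]
t=6: [58, 58, 58, 58, 58, 58, 58, 58, 58]
t=7: [59, 59, 59, 59, 59, 59, 59, 59, 59]
t=8: [58, 58, 58, 58, 58, 58, 58, 58, 58]
t=9: [59, 59, 59, 59, 59, 59, 59, 59, 59]
t=10: [58, 58, 58, 58, 58, 58, 58, 58, 58]
t=11: [59, 59, 59, 59, 59, 59, 59, 59, 59]
t=12: [58, 58, 58, 58, 58, 58, 58, 58, 58]
t=13: [59, 59, 59, 59, 59, 59, 59, 59, 59]
t=14: [58, 58, 58, 58, 58, 58, 58, 58, 58]

Answer: [58, 58, 58, 58, 58, 58, 58, 58, 58]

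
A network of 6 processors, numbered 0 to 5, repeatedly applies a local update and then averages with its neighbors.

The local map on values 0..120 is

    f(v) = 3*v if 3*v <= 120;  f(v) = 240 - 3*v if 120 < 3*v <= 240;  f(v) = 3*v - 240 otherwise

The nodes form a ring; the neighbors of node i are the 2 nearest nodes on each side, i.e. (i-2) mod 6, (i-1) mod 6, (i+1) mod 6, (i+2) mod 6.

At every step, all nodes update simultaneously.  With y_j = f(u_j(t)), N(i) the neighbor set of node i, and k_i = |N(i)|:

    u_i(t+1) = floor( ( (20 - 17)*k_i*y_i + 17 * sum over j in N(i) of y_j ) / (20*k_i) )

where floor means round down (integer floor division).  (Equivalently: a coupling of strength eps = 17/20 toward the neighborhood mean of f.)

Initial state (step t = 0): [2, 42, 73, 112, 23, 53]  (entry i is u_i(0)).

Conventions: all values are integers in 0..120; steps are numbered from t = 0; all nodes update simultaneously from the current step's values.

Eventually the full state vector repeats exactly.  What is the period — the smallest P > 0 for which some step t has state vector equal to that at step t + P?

Answer: 4
Key observation: The state at step 8, [114, 114, 114, 114, 114, 114], reappears at step 12 — and no state repeats earlier — so the cycle the system enters has period 4.

Derivation:
t=0: [2, 42, 73, 112, 23, 53]
t=1: [61, 60, 63, 74, 53, 72]
t=2: [54, 40, 53, 48, 44, 49]
t=3: [97, 91, 97, 99, 90, 99]
t=4: [43, 50, 43, 44, 50, 44]
t=5: [101, 106, 101, 100, 106, 100]
t=6: [68, 63, 68, 68, 63, 68]
t=7: [42, 38, 42, 42, 38, 42]
t=8: [114, 114, 114, 114, 114, 114]
t=9: [102, 102, 102, 102, 102, 102]
t=10: [66, 66, 66, 66, 66, 66]
t=11: [42, 42, 42, 42, 42, 42]
t=12: [114, 114, 114, 114, 114, 114]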